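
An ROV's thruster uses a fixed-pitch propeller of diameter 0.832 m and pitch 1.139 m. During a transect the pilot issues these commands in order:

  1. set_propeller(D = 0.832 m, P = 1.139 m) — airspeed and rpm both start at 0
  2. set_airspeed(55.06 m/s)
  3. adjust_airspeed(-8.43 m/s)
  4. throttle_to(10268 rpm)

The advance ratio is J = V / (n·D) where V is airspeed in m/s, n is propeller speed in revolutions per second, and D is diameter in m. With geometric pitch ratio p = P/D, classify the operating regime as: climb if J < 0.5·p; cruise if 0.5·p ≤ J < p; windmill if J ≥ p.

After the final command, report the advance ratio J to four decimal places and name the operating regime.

set_propeller: D = 0.832 m, P = 1.139 m (p = P/D = 1.368990); state ← (V=0, rpm=0)
set_airspeed(55.06): V ← 55.06 m/s
adjust_airspeed(-8.43): V ← 55.06 -8.43 = 46.63 m/s
throttle_to(10268): rpm ← 10268
final state: V = 46.63 m/s, rpm = 10268 → n = rpm/60 = 171.133333 rev/s
J = V / (n·D) = 46.63 / (171.133333 × 0.832) = 0.327497
regime bands: climb J<0.6845 | cruise [0.6845, 1.3690) | windmill J≥1.3690
J = 0.3275 → climb

J = 0.3275, regime = climb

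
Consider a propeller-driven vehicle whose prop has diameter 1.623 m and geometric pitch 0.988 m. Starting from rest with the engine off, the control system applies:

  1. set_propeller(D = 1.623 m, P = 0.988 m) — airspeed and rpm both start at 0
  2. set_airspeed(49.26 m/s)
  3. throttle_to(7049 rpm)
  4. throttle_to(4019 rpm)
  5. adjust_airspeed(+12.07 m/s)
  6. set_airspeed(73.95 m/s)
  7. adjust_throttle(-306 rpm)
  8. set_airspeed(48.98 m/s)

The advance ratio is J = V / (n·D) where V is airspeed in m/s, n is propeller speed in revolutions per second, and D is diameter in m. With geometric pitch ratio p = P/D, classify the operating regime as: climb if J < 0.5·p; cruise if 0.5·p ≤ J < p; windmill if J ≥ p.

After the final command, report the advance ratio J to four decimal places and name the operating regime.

J = 0.4877, regime = cruise

set_propeller: D = 1.623 m, P = 0.988 m (p = P/D = 0.608749); state ← (V=0, rpm=0)
set_airspeed(49.26): V ← 49.26 m/s
throttle_to(7049): rpm ← 7049
throttle_to(4019): rpm ← 4019
adjust_airspeed(+12.07): V ← 49.26 +12.07 = 61.33 m/s
set_airspeed(73.95): V ← 73.95 m/s
adjust_throttle(-306): rpm ← 4019 -306 = 3713
set_airspeed(48.98): V ← 48.98 m/s
final state: V = 48.98 m/s, rpm = 3713 → n = rpm/60 = 61.883333 rev/s
J = V / (n·D) = 48.98 / (61.883333 × 1.623) = 0.487671
regime bands: climb J<0.3044 | cruise [0.3044, 0.6087) | windmill J≥0.6087
J = 0.4877 → cruise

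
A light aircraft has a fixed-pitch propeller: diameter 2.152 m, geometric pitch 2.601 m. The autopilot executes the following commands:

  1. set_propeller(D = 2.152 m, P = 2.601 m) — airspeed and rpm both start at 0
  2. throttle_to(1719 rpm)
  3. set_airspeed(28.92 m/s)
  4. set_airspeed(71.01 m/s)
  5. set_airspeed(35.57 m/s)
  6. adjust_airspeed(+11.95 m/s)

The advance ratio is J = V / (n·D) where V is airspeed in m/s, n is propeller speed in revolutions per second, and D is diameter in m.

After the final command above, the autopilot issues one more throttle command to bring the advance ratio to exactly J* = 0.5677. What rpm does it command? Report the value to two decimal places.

rpm = 2333.82

set_propeller: D = 2.152 m, P = 2.601 m (p = P/D = 1.208643); state ← (V=0, rpm=0)
throttle_to(1719): rpm ← 1719
set_airspeed(28.92): V ← 28.92 m/s
set_airspeed(71.01): V ← 71.01 m/s
set_airspeed(35.57): V ← 35.57 m/s
adjust_airspeed(+11.95): V ← 35.57 +11.95 = 47.52 m/s
final state: V = 47.52 m/s, rpm = 1719 → n = rpm/60 = 28.650000 rev/s
target J* = 0.5677; solve J* = V/(n·D) for n: n = V/(J*·D) = 47.52/(0.5677 × 2.152) = 38.896925 rev/s
rpm = 60·n = 2333.815507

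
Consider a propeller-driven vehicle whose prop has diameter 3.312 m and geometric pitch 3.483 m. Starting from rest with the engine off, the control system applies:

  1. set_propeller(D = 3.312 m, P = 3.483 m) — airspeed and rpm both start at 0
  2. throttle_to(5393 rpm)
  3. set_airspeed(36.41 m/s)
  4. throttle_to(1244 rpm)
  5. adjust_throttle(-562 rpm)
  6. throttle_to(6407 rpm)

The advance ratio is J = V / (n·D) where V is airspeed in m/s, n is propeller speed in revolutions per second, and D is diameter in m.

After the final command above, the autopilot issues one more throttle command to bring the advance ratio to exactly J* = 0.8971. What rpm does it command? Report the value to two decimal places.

rpm = 735.26

set_propeller: D = 3.312 m, P = 3.483 m (p = P/D = 1.051630); state ← (V=0, rpm=0)
throttle_to(5393): rpm ← 5393
set_airspeed(36.41): V ← 36.41 m/s
throttle_to(1244): rpm ← 1244
adjust_throttle(-562): rpm ← 1244 -562 = 682
throttle_to(6407): rpm ← 6407
final state: V = 36.41 m/s, rpm = 6407 → n = rpm/60 = 106.783333 rev/s
target J* = 0.8971; solve J* = V/(n·D) for n: n = V/(J*·D) = 36.41/(0.8971 × 3.312) = 12.254328 rev/s
rpm = 60·n = 735.259669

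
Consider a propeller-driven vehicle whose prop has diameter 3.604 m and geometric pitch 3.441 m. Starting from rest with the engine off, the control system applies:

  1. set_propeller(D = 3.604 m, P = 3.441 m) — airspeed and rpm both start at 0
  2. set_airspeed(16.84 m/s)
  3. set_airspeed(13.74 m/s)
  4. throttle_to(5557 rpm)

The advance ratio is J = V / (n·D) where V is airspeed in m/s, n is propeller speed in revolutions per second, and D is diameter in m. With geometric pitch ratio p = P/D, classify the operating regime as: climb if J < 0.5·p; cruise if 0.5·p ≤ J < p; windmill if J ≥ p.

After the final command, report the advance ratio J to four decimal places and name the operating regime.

set_propeller: D = 3.604 m, P = 3.441 m (p = P/D = 0.954772); state ← (V=0, rpm=0)
set_airspeed(16.84): V ← 16.84 m/s
set_airspeed(13.74): V ← 13.74 m/s
throttle_to(5557): rpm ← 5557
final state: V = 13.74 m/s, rpm = 5557 → n = rpm/60 = 92.616667 rev/s
J = V / (n·D) = 13.74 / (92.616667 × 3.604) = 0.041164
regime bands: climb J<0.4774 | cruise [0.4774, 0.9548) | windmill J≥0.9548
J = 0.0412 → climb

J = 0.0412, regime = climb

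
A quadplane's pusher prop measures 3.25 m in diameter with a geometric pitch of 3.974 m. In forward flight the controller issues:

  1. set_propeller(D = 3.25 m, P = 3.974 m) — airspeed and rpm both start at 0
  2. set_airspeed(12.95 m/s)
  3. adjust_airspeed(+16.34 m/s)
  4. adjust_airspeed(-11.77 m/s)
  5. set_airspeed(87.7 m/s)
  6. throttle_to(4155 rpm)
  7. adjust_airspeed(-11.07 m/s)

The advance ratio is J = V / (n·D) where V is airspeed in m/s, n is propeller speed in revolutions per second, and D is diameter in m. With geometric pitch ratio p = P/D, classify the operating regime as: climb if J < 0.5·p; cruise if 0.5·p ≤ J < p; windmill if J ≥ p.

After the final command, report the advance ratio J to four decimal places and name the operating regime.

set_propeller: D = 3.25 m, P = 3.974 m (p = P/D = 1.222769); state ← (V=0, rpm=0)
set_airspeed(12.95): V ← 12.95 m/s
adjust_airspeed(+16.34): V ← 12.95 +16.34 = 29.29 m/s
adjust_airspeed(-11.77): V ← 29.29 -11.77 = 17.52 m/s
set_airspeed(87.7): V ← 87.7 m/s
throttle_to(4155): rpm ← 4155
adjust_airspeed(-11.07): V ← 87.7 -11.07 = 76.63 m/s
final state: V = 76.63 m/s, rpm = 4155 → n = rpm/60 = 69.250000 rev/s
J = V / (n·D) = 76.63 / (69.250000 × 3.25) = 0.340483
regime bands: climb J<0.6114 | cruise [0.6114, 1.2228) | windmill J≥1.2228
J = 0.3405 → climb

J = 0.3405, regime = climb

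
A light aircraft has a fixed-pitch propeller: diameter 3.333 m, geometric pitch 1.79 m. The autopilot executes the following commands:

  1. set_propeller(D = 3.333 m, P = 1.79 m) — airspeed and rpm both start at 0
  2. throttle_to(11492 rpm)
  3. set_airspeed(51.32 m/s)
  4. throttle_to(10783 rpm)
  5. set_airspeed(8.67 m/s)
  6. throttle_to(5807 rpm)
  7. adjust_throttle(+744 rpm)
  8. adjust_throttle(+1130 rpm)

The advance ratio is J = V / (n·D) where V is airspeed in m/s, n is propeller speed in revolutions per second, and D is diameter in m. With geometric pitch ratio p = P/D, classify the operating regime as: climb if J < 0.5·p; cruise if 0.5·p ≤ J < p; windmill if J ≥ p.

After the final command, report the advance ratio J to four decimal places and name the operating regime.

set_propeller: D = 3.333 m, P = 1.79 m (p = P/D = 0.537054); state ← (V=0, rpm=0)
throttle_to(11492): rpm ← 11492
set_airspeed(51.32): V ← 51.32 m/s
throttle_to(10783): rpm ← 10783
set_airspeed(8.67): V ← 8.67 m/s
throttle_to(5807): rpm ← 5807
adjust_throttle(+744): rpm ← 5807 +744 = 6551
adjust_throttle(+1130): rpm ← 6551 +1130 = 7681
final state: V = 8.67 m/s, rpm = 7681 → n = rpm/60 = 128.016667 rev/s
J = V / (n·D) = 8.67 / (128.016667 × 3.333) = 0.020320
regime bands: climb J<0.2685 | cruise [0.2685, 0.5371) | windmill J≥0.5371
J = 0.0203 → climb

J = 0.0203, regime = climb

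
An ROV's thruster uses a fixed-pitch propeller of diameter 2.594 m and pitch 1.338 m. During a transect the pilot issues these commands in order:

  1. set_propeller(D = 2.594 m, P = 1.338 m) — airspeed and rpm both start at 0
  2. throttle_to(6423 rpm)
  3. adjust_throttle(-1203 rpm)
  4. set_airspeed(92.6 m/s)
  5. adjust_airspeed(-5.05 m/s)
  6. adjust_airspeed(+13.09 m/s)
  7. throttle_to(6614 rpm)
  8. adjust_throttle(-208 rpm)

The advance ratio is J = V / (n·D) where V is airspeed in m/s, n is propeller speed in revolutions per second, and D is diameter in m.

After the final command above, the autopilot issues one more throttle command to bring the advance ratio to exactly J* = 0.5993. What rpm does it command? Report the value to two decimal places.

set_propeller: D = 2.594 m, P = 1.338 m (p = P/D = 0.515806); state ← (V=0, rpm=0)
throttle_to(6423): rpm ← 6423
adjust_throttle(-1203): rpm ← 6423 -1203 = 5220
set_airspeed(92.6): V ← 92.6 m/s
adjust_airspeed(-5.05): V ← 92.6 -5.05 = 87.55 m/s
adjust_airspeed(+13.09): V ← 87.55 +13.09 = 100.64 m/s
throttle_to(6614): rpm ← 6614
adjust_throttle(-208): rpm ← 6614 -208 = 6406
final state: V = 100.64 m/s, rpm = 6406 → n = rpm/60 = 106.766667 rev/s
target J* = 0.5993; solve J* = V/(n·D) for n: n = V/(J*·D) = 100.64/(0.5993 × 2.594) = 64.737568 rev/s
rpm = 60·n = 3884.254066

rpm = 3884.25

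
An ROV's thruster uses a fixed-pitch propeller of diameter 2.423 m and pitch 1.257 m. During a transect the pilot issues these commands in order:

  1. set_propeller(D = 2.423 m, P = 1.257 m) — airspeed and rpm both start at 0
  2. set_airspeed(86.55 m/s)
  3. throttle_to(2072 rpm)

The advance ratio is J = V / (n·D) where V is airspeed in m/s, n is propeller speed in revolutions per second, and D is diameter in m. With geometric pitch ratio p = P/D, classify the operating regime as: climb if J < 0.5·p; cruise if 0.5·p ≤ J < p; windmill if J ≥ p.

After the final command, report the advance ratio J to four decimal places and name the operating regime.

J = 1.0344, regime = windmill

set_propeller: D = 2.423 m, P = 1.257 m (p = P/D = 0.518778); state ← (V=0, rpm=0)
set_airspeed(86.55): V ← 86.55 m/s
throttle_to(2072): rpm ← 2072
final state: V = 86.55 m/s, rpm = 2072 → n = rpm/60 = 34.533333 rev/s
J = V / (n·D) = 86.55 / (34.533333 × 2.423) = 1.034368
regime bands: climb J<0.2594 | cruise [0.2594, 0.5188) | windmill J≥0.5188
J = 1.0344 → windmill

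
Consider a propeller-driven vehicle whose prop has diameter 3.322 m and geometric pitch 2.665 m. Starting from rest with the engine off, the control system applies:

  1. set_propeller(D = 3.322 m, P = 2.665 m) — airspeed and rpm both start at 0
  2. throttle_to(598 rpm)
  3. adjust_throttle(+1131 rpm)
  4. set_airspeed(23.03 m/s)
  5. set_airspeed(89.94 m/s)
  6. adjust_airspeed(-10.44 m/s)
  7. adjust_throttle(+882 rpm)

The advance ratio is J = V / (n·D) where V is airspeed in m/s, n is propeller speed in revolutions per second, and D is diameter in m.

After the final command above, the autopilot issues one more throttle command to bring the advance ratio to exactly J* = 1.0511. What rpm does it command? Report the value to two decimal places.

set_propeller: D = 3.322 m, P = 2.665 m (p = P/D = 0.802228); state ← (V=0, rpm=0)
throttle_to(598): rpm ← 598
adjust_throttle(+1131): rpm ← 598 +1131 = 1729
set_airspeed(23.03): V ← 23.03 m/s
set_airspeed(89.94): V ← 89.94 m/s
adjust_airspeed(-10.44): V ← 89.94 -10.44 = 79.5 m/s
adjust_throttle(+882): rpm ← 1729 +882 = 2611
final state: V = 79.5 m/s, rpm = 2611 → n = rpm/60 = 43.516667 rev/s
target J* = 1.0511; solve J* = V/(n·D) for n: n = V/(J*·D) = 79.5/(1.0511 × 3.322) = 22.767926 rev/s
rpm = 60·n = 1366.075539

rpm = 1366.08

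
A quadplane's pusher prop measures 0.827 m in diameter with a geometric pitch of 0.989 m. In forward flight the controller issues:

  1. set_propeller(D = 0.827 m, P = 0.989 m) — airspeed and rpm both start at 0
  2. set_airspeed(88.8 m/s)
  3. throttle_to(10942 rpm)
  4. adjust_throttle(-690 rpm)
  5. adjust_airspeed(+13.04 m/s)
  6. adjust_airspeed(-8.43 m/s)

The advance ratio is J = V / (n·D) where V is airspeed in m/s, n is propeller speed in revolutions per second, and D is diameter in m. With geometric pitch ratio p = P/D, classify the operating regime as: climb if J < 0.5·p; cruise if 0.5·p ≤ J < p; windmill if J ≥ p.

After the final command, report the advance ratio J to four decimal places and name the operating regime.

set_propeller: D = 0.827 m, P = 0.989 m (p = P/D = 1.195889); state ← (V=0, rpm=0)
set_airspeed(88.8): V ← 88.8 m/s
throttle_to(10942): rpm ← 10942
adjust_throttle(-690): rpm ← 10942 -690 = 10252
adjust_airspeed(+13.04): V ← 88.8 +13.04 = 101.84 m/s
adjust_airspeed(-8.43): V ← 101.84 -8.43 = 93.41 m/s
final state: V = 93.41 m/s, rpm = 10252 → n = rpm/60 = 170.866667 rev/s
J = V / (n·D) = 93.41 / (170.866667 × 0.827) = 0.661044
regime bands: climb J<0.5979 | cruise [0.5979, 1.1959) | windmill J≥1.1959
J = 0.6610 → cruise

J = 0.6610, regime = cruise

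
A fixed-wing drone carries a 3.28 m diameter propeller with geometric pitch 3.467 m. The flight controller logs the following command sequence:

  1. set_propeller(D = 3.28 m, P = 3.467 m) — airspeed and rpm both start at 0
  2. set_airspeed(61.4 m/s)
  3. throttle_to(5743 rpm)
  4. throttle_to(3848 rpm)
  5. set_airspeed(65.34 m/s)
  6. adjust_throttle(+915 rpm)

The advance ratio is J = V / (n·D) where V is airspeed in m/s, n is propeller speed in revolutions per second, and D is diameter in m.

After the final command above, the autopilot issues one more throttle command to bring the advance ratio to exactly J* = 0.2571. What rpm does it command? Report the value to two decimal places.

rpm = 4648.95

set_propeller: D = 3.28 m, P = 3.467 m (p = P/D = 1.057012); state ← (V=0, rpm=0)
set_airspeed(61.4): V ← 61.4 m/s
throttle_to(5743): rpm ← 5743
throttle_to(3848): rpm ← 3848
set_airspeed(65.34): V ← 65.34 m/s
adjust_throttle(+915): rpm ← 3848 +915 = 4763
final state: V = 65.34 m/s, rpm = 4763 → n = rpm/60 = 79.383333 rev/s
target J* = 0.2571; solve J* = V/(n·D) for n: n = V/(J*·D) = 65.34/(0.2571 × 3.28) = 77.482426 rev/s
rpm = 60·n = 4648.945556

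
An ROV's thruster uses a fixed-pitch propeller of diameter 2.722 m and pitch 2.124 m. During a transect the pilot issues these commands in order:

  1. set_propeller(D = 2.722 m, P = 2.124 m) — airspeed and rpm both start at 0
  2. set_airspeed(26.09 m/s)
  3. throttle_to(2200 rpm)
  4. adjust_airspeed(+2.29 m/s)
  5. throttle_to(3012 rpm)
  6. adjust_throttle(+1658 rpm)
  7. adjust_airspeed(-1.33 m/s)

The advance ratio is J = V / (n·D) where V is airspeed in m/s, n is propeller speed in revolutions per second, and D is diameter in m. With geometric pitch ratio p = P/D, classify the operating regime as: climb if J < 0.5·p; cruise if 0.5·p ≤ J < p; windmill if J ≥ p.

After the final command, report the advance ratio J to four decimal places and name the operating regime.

set_propeller: D = 2.722 m, P = 2.124 m (p = P/D = 0.780309); state ← (V=0, rpm=0)
set_airspeed(26.09): V ← 26.09 m/s
throttle_to(2200): rpm ← 2200
adjust_airspeed(+2.29): V ← 26.09 +2.29 = 28.38 m/s
throttle_to(3012): rpm ← 3012
adjust_throttle(+1658): rpm ← 3012 +1658 = 4670
adjust_airspeed(-1.33): V ← 28.38 -1.33 = 27.05 m/s
final state: V = 27.05 m/s, rpm = 4670 → n = rpm/60 = 77.833333 rev/s
J = V / (n·D) = 27.05 / (77.833333 × 2.722) = 0.127677
regime bands: climb J<0.3902 | cruise [0.3902, 0.7803) | windmill J≥0.7803
J = 0.1277 → climb

J = 0.1277, regime = climb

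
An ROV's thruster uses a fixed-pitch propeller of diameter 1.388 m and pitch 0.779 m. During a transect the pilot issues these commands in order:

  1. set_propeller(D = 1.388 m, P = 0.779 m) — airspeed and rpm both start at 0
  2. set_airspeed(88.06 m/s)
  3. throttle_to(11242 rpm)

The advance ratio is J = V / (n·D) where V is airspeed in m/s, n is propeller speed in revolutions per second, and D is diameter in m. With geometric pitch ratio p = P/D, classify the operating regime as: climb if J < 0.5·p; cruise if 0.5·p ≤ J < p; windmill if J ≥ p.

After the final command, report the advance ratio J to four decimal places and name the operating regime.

J = 0.3386, regime = cruise

set_propeller: D = 1.388 m, P = 0.779 m (p = P/D = 0.561239); state ← (V=0, rpm=0)
set_airspeed(88.06): V ← 88.06 m/s
throttle_to(11242): rpm ← 11242
final state: V = 88.06 m/s, rpm = 11242 → n = rpm/60 = 187.366667 rev/s
J = V / (n·D) = 88.06 / (187.366667 × 1.388) = 0.338608
regime bands: climb J<0.2806 | cruise [0.2806, 0.5612) | windmill J≥0.5612
J = 0.3386 → cruise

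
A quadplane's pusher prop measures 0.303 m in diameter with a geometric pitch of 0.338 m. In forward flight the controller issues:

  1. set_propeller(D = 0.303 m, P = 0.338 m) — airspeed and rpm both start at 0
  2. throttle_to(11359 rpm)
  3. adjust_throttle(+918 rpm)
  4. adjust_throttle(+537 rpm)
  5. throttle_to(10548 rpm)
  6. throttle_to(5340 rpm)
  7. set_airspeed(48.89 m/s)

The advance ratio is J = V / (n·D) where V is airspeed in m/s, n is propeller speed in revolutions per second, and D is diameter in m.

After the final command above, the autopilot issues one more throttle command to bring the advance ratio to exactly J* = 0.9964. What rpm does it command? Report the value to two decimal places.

rpm = 9716.17

set_propeller: D = 0.303 m, P = 0.338 m (p = P/D = 1.115512); state ← (V=0, rpm=0)
throttle_to(11359): rpm ← 11359
adjust_throttle(+918): rpm ← 11359 +918 = 12277
adjust_throttle(+537): rpm ← 12277 +537 = 12814
throttle_to(10548): rpm ← 10548
throttle_to(5340): rpm ← 5340
set_airspeed(48.89): V ← 48.89 m/s
final state: V = 48.89 m/s, rpm = 5340 → n = rpm/60 = 89.000000 rev/s
target J* = 0.9964; solve J* = V/(n·D) for n: n = V/(J*·D) = 48.89/(0.9964 × 0.303) = 161.936105 rev/s
rpm = 60·n = 9716.166318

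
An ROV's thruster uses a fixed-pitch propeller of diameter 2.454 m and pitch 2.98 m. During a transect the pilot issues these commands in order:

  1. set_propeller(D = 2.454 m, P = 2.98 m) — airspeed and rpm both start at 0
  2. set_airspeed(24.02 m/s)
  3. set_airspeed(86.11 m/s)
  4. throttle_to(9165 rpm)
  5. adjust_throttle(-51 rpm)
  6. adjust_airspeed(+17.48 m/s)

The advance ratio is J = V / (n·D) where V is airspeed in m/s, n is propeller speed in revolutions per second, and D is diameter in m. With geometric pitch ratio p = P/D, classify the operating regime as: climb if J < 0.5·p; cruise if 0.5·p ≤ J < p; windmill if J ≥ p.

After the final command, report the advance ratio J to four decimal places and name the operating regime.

set_propeller: D = 2.454 m, P = 2.98 m (p = P/D = 1.214344); state ← (V=0, rpm=0)
set_airspeed(24.02): V ← 24.02 m/s
set_airspeed(86.11): V ← 86.11 m/s
throttle_to(9165): rpm ← 9165
adjust_throttle(-51): rpm ← 9165 -51 = 9114
adjust_airspeed(+17.48): V ← 86.11 +17.48 = 103.59 m/s
final state: V = 103.59 m/s, rpm = 9114 → n = rpm/60 = 151.900000 rev/s
J = V / (n·D) = 103.59 / (151.900000 × 2.454) = 0.277898
regime bands: climb J<0.6072 | cruise [0.6072, 1.2143) | windmill J≥1.2143
J = 0.2779 → climb

J = 0.2779, regime = climb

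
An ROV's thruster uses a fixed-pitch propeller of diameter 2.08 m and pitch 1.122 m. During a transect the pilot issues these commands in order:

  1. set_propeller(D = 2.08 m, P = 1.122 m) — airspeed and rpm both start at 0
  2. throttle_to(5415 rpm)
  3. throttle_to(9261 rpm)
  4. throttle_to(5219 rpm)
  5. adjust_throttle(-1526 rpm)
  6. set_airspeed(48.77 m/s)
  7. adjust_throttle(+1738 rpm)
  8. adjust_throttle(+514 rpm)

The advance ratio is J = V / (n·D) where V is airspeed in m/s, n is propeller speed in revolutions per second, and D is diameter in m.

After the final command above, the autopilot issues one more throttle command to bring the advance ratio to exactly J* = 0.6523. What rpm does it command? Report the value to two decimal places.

rpm = 2156.72

set_propeller: D = 2.08 m, P = 1.122 m (p = P/D = 0.539423); state ← (V=0, rpm=0)
throttle_to(5415): rpm ← 5415
throttle_to(9261): rpm ← 9261
throttle_to(5219): rpm ← 5219
adjust_throttle(-1526): rpm ← 5219 -1526 = 3693
set_airspeed(48.77): V ← 48.77 m/s
adjust_throttle(+1738): rpm ← 3693 +1738 = 5431
adjust_throttle(+514): rpm ← 5431 +514 = 5945
final state: V = 48.77 m/s, rpm = 5945 → n = rpm/60 = 99.083333 rev/s
target J* = 0.6523; solve J* = V/(n·D) for n: n = V/(J*·D) = 48.77/(0.6523 × 2.08) = 35.945294 rev/s
rpm = 60·n = 2156.717650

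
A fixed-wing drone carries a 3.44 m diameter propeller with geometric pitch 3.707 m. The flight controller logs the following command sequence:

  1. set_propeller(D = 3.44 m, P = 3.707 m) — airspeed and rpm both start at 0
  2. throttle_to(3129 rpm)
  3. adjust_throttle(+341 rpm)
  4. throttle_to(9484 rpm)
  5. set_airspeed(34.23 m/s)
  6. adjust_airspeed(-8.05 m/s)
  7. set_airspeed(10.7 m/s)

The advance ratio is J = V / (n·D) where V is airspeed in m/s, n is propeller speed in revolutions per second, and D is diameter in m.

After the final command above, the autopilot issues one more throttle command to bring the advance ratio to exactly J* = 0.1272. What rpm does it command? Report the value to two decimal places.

set_propeller: D = 3.44 m, P = 3.707 m (p = P/D = 1.077616); state ← (V=0, rpm=0)
throttle_to(3129): rpm ← 3129
adjust_throttle(+341): rpm ← 3129 +341 = 3470
throttle_to(9484): rpm ← 9484
set_airspeed(34.23): V ← 34.23 m/s
adjust_airspeed(-8.05): V ← 34.23 -8.05 = 26.18 m/s
set_airspeed(10.7): V ← 10.7 m/s
final state: V = 10.7 m/s, rpm = 9484 → n = rpm/60 = 158.066667 rev/s
target J* = 0.1272; solve J* = V/(n·D) for n: n = V/(J*·D) = 10.7/(0.1272 × 3.44) = 24.453342 rev/s
rpm = 60·n = 1467.200527

rpm = 1467.20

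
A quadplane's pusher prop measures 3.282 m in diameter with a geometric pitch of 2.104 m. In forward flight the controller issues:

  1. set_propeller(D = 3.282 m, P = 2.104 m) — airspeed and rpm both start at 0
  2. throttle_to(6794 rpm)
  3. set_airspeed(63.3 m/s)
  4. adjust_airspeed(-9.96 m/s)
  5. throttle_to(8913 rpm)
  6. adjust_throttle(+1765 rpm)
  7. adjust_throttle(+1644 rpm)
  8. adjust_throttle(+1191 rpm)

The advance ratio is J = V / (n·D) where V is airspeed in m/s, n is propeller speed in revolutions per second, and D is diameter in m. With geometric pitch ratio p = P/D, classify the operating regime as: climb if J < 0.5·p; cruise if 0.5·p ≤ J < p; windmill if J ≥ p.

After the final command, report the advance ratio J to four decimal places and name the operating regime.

J = 0.0722, regime = climb

set_propeller: D = 3.282 m, P = 2.104 m (p = P/D = 0.641073); state ← (V=0, rpm=0)
throttle_to(6794): rpm ← 6794
set_airspeed(63.3): V ← 63.3 m/s
adjust_airspeed(-9.96): V ← 63.3 -9.96 = 53.34 m/s
throttle_to(8913): rpm ← 8913
adjust_throttle(+1765): rpm ← 8913 +1765 = 10678
adjust_throttle(+1644): rpm ← 10678 +1644 = 12322
adjust_throttle(+1191): rpm ← 12322 +1191 = 13513
final state: V = 53.34 m/s, rpm = 13513 → n = rpm/60 = 225.216667 rev/s
J = V / (n·D) = 53.34 / (225.216667 × 3.282) = 0.072163
regime bands: climb J<0.3205 | cruise [0.3205, 0.6411) | windmill J≥0.6411
J = 0.0722 → climb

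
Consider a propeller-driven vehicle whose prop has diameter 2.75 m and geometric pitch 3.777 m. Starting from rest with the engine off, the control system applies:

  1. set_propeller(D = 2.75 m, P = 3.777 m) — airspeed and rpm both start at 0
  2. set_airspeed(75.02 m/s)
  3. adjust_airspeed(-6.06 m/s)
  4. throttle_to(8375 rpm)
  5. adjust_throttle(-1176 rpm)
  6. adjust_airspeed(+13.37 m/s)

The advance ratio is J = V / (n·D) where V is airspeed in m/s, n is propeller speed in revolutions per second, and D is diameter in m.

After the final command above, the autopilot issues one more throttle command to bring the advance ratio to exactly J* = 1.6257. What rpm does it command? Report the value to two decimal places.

set_propeller: D = 2.75 m, P = 3.777 m (p = P/D = 1.373455); state ← (V=0, rpm=0)
set_airspeed(75.02): V ← 75.02 m/s
adjust_airspeed(-6.06): V ← 75.02 -6.06 = 68.96 m/s
throttle_to(8375): rpm ← 8375
adjust_throttle(-1176): rpm ← 8375 -1176 = 7199
adjust_airspeed(+13.37): V ← 68.96 +13.37 = 82.33 m/s
final state: V = 82.33 m/s, rpm = 7199 → n = rpm/60 = 119.983333 rev/s
target J* = 1.6257; solve J* = V/(n·D) for n: n = V/(J*·D) = 82.33/(1.6257 × 2.75) = 18.415564 rev/s
rpm = 60·n = 1104.933819

rpm = 1104.93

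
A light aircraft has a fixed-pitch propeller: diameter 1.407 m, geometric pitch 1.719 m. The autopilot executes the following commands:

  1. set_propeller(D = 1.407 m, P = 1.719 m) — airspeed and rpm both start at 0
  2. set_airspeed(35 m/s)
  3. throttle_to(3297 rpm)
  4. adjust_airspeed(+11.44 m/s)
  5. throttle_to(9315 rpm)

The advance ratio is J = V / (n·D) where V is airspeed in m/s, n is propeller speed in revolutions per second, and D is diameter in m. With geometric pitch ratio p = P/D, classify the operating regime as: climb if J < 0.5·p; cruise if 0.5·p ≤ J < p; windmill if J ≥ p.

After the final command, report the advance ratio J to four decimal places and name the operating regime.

J = 0.2126, regime = climb

set_propeller: D = 1.407 m, P = 1.719 m (p = P/D = 1.221748); state ← (V=0, rpm=0)
set_airspeed(35): V ← 35 m/s
throttle_to(3297): rpm ← 3297
adjust_airspeed(+11.44): V ← 35 +11.44 = 46.44 m/s
throttle_to(9315): rpm ← 9315
final state: V = 46.44 m/s, rpm = 9315 → n = rpm/60 = 155.250000 rev/s
J = V / (n·D) = 46.44 / (155.250000 × 1.407) = 0.212602
regime bands: climb J<0.6109 | cruise [0.6109, 1.2217) | windmill J≥1.2217
J = 0.2126 → climb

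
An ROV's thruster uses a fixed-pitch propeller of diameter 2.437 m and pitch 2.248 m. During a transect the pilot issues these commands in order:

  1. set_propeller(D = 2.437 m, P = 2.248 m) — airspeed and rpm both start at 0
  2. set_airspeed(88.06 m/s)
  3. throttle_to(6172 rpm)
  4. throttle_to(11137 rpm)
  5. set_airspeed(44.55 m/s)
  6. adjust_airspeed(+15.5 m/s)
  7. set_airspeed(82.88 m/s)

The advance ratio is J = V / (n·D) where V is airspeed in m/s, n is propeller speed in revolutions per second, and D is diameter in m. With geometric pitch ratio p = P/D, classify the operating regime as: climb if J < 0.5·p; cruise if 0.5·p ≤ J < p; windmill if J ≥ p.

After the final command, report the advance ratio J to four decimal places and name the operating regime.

set_propeller: D = 2.437 m, P = 2.248 m (p = P/D = 0.922446); state ← (V=0, rpm=0)
set_airspeed(88.06): V ← 88.06 m/s
throttle_to(6172): rpm ← 6172
throttle_to(11137): rpm ← 11137
set_airspeed(44.55): V ← 44.55 m/s
adjust_airspeed(+15.5): V ← 44.55 +15.5 = 60.05 m/s
set_airspeed(82.88): V ← 82.88 m/s
final state: V = 82.88 m/s, rpm = 11137 → n = rpm/60 = 185.616667 rev/s
J = V / (n·D) = 82.88 / (185.616667 × 2.437) = 0.183222
regime bands: climb J<0.4612 | cruise [0.4612, 0.9224) | windmill J≥0.9224
J = 0.1832 → climb

J = 0.1832, regime = climb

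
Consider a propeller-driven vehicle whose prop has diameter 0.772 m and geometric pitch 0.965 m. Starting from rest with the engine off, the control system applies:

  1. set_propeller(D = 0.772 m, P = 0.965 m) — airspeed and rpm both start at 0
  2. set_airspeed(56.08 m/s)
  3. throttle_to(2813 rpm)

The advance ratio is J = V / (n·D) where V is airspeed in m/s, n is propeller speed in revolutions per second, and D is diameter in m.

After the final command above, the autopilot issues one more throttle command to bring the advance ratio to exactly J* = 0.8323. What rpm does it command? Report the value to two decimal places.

set_propeller: D = 0.772 m, P = 0.965 m (p = P/D = 1.250000); state ← (V=0, rpm=0)
set_airspeed(56.08): V ← 56.08 m/s
throttle_to(2813): rpm ← 2813
final state: V = 56.08 m/s, rpm = 2813 → n = rpm/60 = 46.883333 rev/s
target J* = 0.8323; solve J* = V/(n·D) for n: n = V/(J*·D) = 56.08/(0.8323 × 0.772) = 87.279211 rev/s
rpm = 60·n = 5236.752641

rpm = 5236.75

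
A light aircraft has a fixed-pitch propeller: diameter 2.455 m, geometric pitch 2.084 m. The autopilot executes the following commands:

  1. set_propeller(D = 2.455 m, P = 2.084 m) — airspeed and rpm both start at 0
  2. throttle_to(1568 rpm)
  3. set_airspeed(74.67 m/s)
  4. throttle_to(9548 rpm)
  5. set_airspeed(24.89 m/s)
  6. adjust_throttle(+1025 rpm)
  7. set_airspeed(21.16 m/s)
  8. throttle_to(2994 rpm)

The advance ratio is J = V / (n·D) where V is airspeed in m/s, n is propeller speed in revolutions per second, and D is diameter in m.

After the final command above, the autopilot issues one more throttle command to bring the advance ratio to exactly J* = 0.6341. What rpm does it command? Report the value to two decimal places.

set_propeller: D = 2.455 m, P = 2.084 m (p = P/D = 0.848880); state ← (V=0, rpm=0)
throttle_to(1568): rpm ← 1568
set_airspeed(74.67): V ← 74.67 m/s
throttle_to(9548): rpm ← 9548
set_airspeed(24.89): V ← 24.89 m/s
adjust_throttle(+1025): rpm ← 9548 +1025 = 10573
set_airspeed(21.16): V ← 21.16 m/s
throttle_to(2994): rpm ← 2994
final state: V = 21.16 m/s, rpm = 2994 → n = rpm/60 = 49.900000 rev/s
target J* = 0.6341; solve J* = V/(n·D) for n: n = V/(J*·D) = 21.16/(0.6341 × 2.455) = 13.592721 rev/s
rpm = 60·n = 815.563281

rpm = 815.56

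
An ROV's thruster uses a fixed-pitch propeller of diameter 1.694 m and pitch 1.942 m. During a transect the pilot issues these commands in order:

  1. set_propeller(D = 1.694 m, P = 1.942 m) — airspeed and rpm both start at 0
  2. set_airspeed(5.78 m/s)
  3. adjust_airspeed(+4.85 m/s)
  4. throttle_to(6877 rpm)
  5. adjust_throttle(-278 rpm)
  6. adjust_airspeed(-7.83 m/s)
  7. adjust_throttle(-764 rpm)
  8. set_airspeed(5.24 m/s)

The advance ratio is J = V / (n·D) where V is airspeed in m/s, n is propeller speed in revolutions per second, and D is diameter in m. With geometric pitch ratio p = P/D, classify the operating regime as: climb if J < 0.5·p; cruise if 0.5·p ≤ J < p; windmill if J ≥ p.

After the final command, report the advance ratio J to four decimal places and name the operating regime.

set_propeller: D = 1.694 m, P = 1.942 m (p = P/D = 1.146399); state ← (V=0, rpm=0)
set_airspeed(5.78): V ← 5.78 m/s
adjust_airspeed(+4.85): V ← 5.78 +4.85 = 10.63 m/s
throttle_to(6877): rpm ← 6877
adjust_throttle(-278): rpm ← 6877 -278 = 6599
adjust_airspeed(-7.83): V ← 10.63 -7.83 = 2.8 m/s
adjust_throttle(-764): rpm ← 6599 -764 = 5835
set_airspeed(5.24): V ← 5.24 m/s
final state: V = 5.24 m/s, rpm = 5835 → n = rpm/60 = 97.250000 rev/s
J = V / (n·D) = 5.24 / (97.250000 × 1.694) = 0.031807
regime bands: climb J<0.5732 | cruise [0.5732, 1.1464) | windmill J≥1.1464
J = 0.0318 → climb

J = 0.0318, regime = climb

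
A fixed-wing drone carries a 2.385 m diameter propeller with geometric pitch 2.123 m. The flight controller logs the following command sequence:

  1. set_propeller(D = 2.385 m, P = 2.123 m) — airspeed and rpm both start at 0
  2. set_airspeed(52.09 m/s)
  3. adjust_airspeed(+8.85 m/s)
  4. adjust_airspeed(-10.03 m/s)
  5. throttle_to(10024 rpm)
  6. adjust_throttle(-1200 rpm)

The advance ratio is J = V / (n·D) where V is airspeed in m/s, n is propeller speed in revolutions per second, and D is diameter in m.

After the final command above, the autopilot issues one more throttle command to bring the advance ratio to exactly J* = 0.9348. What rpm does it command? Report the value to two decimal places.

rpm = 1370.08

set_propeller: D = 2.385 m, P = 2.123 m (p = P/D = 0.890147); state ← (V=0, rpm=0)
set_airspeed(52.09): V ← 52.09 m/s
adjust_airspeed(+8.85): V ← 52.09 +8.85 = 60.94 m/s
adjust_airspeed(-10.03): V ← 60.94 -10.03 = 50.91 m/s
throttle_to(10024): rpm ← 10024
adjust_throttle(-1200): rpm ← 10024 -1200 = 8824
final state: V = 50.91 m/s, rpm = 8824 → n = rpm/60 = 147.066667 rev/s
target J* = 0.9348; solve J* = V/(n·D) for n: n = V/(J*·D) = 50.91/(0.9348 × 2.385) = 22.834737 rev/s
rpm = 60·n = 1370.084207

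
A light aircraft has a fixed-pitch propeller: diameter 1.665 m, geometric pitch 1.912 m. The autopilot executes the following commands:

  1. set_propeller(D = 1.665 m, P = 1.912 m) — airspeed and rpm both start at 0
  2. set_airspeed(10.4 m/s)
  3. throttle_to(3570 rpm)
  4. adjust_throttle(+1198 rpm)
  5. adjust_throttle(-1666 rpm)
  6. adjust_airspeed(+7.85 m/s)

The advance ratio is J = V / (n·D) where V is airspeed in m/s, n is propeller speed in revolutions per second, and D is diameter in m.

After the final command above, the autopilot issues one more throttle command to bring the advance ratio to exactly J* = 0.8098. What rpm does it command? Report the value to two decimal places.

rpm = 812.12

set_propeller: D = 1.665 m, P = 1.912 m (p = P/D = 1.148348); state ← (V=0, rpm=0)
set_airspeed(10.4): V ← 10.4 m/s
throttle_to(3570): rpm ← 3570
adjust_throttle(+1198): rpm ← 3570 +1198 = 4768
adjust_throttle(-1666): rpm ← 4768 -1666 = 3102
adjust_airspeed(+7.85): V ← 10.4 +7.85 = 18.25 m/s
final state: V = 18.25 m/s, rpm = 3102 → n = rpm/60 = 51.700000 rev/s
target J* = 0.8098; solve J* = V/(n·D) for n: n = V/(J*·D) = 18.25/(0.8098 × 1.665) = 13.535393 rev/s
rpm = 60·n = 812.123558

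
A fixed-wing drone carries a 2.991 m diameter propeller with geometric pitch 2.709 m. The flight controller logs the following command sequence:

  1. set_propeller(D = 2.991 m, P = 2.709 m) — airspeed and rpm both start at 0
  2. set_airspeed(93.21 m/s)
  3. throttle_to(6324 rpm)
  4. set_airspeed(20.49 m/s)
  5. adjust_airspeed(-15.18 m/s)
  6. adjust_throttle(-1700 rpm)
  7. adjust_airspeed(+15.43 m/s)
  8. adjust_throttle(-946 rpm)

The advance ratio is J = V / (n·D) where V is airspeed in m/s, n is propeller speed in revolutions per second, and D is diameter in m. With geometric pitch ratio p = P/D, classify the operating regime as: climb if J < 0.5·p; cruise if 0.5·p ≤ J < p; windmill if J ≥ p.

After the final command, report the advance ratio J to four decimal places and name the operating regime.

J = 0.1131, regime = climb

set_propeller: D = 2.991 m, P = 2.709 m (p = P/D = 0.905717); state ← (V=0, rpm=0)
set_airspeed(93.21): V ← 93.21 m/s
throttle_to(6324): rpm ← 6324
set_airspeed(20.49): V ← 20.49 m/s
adjust_airspeed(-15.18): V ← 20.49 -15.18 = 5.31 m/s
adjust_throttle(-1700): rpm ← 6324 -1700 = 4624
adjust_airspeed(+15.43): V ← 5.31 +15.43 = 20.74 m/s
adjust_throttle(-946): rpm ← 4624 -946 = 3678
final state: V = 20.74 m/s, rpm = 3678 → n = rpm/60 = 61.300000 rev/s
J = V / (n·D) = 20.74 / (61.300000 × 2.991) = 0.113118
regime bands: climb J<0.4529 | cruise [0.4529, 0.9057) | windmill J≥0.9057
J = 0.1131 → climb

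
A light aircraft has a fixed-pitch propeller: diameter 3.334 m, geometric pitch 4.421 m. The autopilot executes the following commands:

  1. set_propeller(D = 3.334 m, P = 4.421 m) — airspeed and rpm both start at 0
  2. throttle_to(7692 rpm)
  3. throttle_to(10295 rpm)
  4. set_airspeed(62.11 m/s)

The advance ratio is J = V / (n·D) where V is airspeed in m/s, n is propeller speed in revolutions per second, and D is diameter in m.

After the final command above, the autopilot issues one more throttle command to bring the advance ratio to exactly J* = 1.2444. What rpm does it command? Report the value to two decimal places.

rpm = 898.23

set_propeller: D = 3.334 m, P = 4.421 m (p = P/D = 1.326035); state ← (V=0, rpm=0)
throttle_to(7692): rpm ← 7692
throttle_to(10295): rpm ← 10295
set_airspeed(62.11): V ← 62.11 m/s
final state: V = 62.11 m/s, rpm = 10295 → n = rpm/60 = 171.583333 rev/s
target J* = 1.2444; solve J* = V/(n·D) for n: n = V/(J*·D) = 62.11/(1.2444 × 3.334) = 14.970487 rev/s
rpm = 60·n = 898.229226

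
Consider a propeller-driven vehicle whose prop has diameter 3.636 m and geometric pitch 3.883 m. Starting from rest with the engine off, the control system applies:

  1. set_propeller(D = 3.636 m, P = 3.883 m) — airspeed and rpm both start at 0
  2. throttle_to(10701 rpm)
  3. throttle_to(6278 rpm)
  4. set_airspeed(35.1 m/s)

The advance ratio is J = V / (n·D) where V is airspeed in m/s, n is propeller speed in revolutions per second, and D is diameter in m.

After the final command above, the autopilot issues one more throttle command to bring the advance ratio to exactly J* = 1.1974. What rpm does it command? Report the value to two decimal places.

set_propeller: D = 3.636 m, P = 3.883 m (p = P/D = 1.067932); state ← (V=0, rpm=0)
throttle_to(10701): rpm ← 10701
throttle_to(6278): rpm ← 6278
set_airspeed(35.1): V ← 35.1 m/s
final state: V = 35.1 m/s, rpm = 6278 → n = rpm/60 = 104.633333 rev/s
target J* = 1.1974; solve J* = V/(n·D) for n: n = V/(J*·D) = 35.1/(1.1974 × 3.636) = 8.062022 rev/s
rpm = 60·n = 483.721330

rpm = 483.72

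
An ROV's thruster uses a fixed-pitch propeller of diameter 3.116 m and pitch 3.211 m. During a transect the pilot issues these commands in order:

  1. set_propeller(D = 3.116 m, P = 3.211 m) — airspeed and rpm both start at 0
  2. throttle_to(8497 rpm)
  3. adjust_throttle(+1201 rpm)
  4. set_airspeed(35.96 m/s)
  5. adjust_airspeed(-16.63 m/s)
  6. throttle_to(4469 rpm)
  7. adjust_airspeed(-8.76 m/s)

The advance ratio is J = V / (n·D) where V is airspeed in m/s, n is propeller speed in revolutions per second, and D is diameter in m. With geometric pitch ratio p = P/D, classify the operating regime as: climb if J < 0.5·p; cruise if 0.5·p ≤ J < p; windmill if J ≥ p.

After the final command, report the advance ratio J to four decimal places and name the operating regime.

J = 0.0455, regime = climb

set_propeller: D = 3.116 m, P = 3.211 m (p = P/D = 1.030488); state ← (V=0, rpm=0)
throttle_to(8497): rpm ← 8497
adjust_throttle(+1201): rpm ← 8497 +1201 = 9698
set_airspeed(35.96): V ← 35.96 m/s
adjust_airspeed(-16.63): V ← 35.96 -16.63 = 19.33 m/s
throttle_to(4469): rpm ← 4469
adjust_airspeed(-8.76): V ← 19.33 -8.76 = 10.57 m/s
final state: V = 10.57 m/s, rpm = 4469 → n = rpm/60 = 74.483333 rev/s
J = V / (n·D) = 10.57 / (74.483333 × 3.116) = 0.045543
regime bands: climb J<0.5152 | cruise [0.5152, 1.0305) | windmill J≥1.0305
J = 0.0455 → climb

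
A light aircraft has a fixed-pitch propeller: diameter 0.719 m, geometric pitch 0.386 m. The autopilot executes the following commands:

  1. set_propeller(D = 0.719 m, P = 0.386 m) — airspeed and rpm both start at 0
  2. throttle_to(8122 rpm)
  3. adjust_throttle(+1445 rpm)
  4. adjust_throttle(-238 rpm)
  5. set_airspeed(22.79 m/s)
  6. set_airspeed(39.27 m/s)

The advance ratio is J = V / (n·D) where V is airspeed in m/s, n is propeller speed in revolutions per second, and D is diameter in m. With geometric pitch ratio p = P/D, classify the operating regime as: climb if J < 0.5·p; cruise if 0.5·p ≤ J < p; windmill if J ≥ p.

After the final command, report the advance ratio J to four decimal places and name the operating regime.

J = 0.3513, regime = cruise

set_propeller: D = 0.719 m, P = 0.386 m (p = P/D = 0.536857); state ← (V=0, rpm=0)
throttle_to(8122): rpm ← 8122
adjust_throttle(+1445): rpm ← 8122 +1445 = 9567
adjust_throttle(-238): rpm ← 9567 -238 = 9329
set_airspeed(22.79): V ← 22.79 m/s
set_airspeed(39.27): V ← 39.27 m/s
final state: V = 39.27 m/s, rpm = 9329 → n = rpm/60 = 155.483333 rev/s
J = V / (n·D) = 39.27 / (155.483333 × 0.719) = 0.351276
regime bands: climb J<0.2684 | cruise [0.2684, 0.5369) | windmill J≥0.5369
J = 0.3513 → cruise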